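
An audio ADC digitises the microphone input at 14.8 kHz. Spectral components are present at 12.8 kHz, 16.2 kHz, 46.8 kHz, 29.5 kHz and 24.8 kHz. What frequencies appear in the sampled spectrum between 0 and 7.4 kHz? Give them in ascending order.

0.1 kHz, 1.4 kHz, 2 kHz, 2.4 kHz, 4.8 kHz

fs/2 = 7.4 kHz.
12.8 kHz > fs/2 = 7.4 kHz, folds to fs − 12.8 kHz = 2 kHz.
16.2 kHz mod fs = 1.4 kHz.
1.4 kHz ≤ fs/2 = 7.4 kHz, appears at 1.4 kHz.
46.8 kHz mod fs = 2.4 kHz.
2.4 kHz ≤ fs/2 = 7.4 kHz, appears at 2.4 kHz.
29.5 kHz mod fs = 14.7 kHz.
14.7 kHz > fs/2 = 7.4 kHz, folds to fs − 14.7 kHz = 0.1 kHz.
24.8 kHz mod fs = 10 kHz.
10 kHz > fs/2 = 7.4 kHz, folds to fs − 10 kHz = 4.8 kHz.
Distinct values: {0.1 kHz, 1.4 kHz, 2 kHz, 2.4 kHz, 4.8 kHz}.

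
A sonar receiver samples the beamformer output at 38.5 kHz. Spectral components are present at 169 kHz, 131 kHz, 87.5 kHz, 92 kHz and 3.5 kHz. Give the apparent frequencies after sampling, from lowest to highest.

fs/2 = 19.25 kHz.
169 kHz mod fs = 15 kHz.
15 kHz ≤ fs/2 = 19.25 kHz, appears at 15 kHz.
131 kHz mod fs = 15.5 kHz.
15.5 kHz ≤ fs/2 = 19.25 kHz, appears at 15.5 kHz.
87.5 kHz mod fs = 10.5 kHz.
10.5 kHz ≤ fs/2 = 19.25 kHz, appears at 10.5 kHz.
92 kHz mod fs = 15 kHz.
15 kHz ≤ fs/2 = 19.25 kHz, appears at 15 kHz.
3.5 kHz ≤ fs/2 = 19.25 kHz, passes unchanged.
Distinct values: {3.5 kHz, 10.5 kHz, 15 kHz, 15.5 kHz}.

3.5 kHz, 10.5 kHz, 15 kHz, 15.5 kHz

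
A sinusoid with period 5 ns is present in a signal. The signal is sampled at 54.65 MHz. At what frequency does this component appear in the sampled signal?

T = 5 ns → f = 1/T = 200 MHz.
200 MHz mod fs = 36.05 MHz.
36.05 MHz > fs/2 = 27.325 MHz, folds to fs − 36.05 MHz = 18.6 MHz.

18.6 MHz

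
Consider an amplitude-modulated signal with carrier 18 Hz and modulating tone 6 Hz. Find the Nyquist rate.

AM sidebands sit at fc ± fm = 12 Hz and 24 Hz.
Highest-frequency component: 24 Hz.
Nyquist rate = 2 × 24 Hz = 48 Hz.

48 Hz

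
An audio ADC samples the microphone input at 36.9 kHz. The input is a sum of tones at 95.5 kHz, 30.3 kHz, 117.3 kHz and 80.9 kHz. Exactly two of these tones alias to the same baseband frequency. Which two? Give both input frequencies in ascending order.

30.3 kHz, 117.3 kHz

fs/2 = 18.45 kHz.
95.5 kHz mod fs = 21.7 kHz.
21.7 kHz > fs/2 = 18.45 kHz, folds to fs − 21.7 kHz = 15.2 kHz.
30.3 kHz > fs/2 = 18.45 kHz, folds to fs − 30.3 kHz = 6.6 kHz.
117.3 kHz mod fs = 6.6 kHz.
6.6 kHz ≤ fs/2 = 18.45 kHz, appears at 6.6 kHz.
80.9 kHz mod fs = 7.1 kHz.
7.1 kHz ≤ fs/2 = 18.45 kHz, appears at 7.1 kHz.
30.3 kHz and 117.3 kHz both map to 6.6 kHz.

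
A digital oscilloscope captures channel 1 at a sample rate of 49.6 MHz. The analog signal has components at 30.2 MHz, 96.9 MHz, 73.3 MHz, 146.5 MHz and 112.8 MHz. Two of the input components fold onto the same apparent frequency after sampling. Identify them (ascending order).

fs/2 = 24.8 MHz.
30.2 MHz > fs/2 = 24.8 MHz, folds to fs − 30.2 MHz = 19.4 MHz.
96.9 MHz mod fs = 47.3 MHz.
47.3 MHz > fs/2 = 24.8 MHz, folds to fs − 47.3 MHz = 2.3 MHz.
73.3 MHz mod fs = 23.7 MHz.
23.7 MHz ≤ fs/2 = 24.8 MHz, appears at 23.7 MHz.
146.5 MHz mod fs = 47.3 MHz.
47.3 MHz > fs/2 = 24.8 MHz, folds to fs − 47.3 MHz = 2.3 MHz.
112.8 MHz mod fs = 13.6 MHz.
13.6 MHz ≤ fs/2 = 24.8 MHz, appears at 13.6 MHz.
96.9 MHz and 146.5 MHz both map to 2.3 MHz.

96.9 MHz, 146.5 MHz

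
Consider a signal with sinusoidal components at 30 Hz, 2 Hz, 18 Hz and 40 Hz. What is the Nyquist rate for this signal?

Highest-frequency component: 40 Hz.
Nyquist rate = 2 × 40 Hz = 80 Hz.

80 Hz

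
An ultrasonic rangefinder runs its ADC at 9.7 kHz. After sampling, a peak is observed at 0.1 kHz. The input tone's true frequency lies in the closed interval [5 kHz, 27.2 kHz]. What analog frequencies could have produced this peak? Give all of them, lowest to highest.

9.6 kHz, 9.8 kHz, 19.3 kHz, 19.5 kHz

Frequencies that alias to 0.1 kHz are k·fs ± 0.1 kHz for integer k ≥ 0.
k=0: 0.1 kHz.
k=1: 9.6 kHz, 9.8 kHz.
k=2: 19.3 kHz, 19.5 kHz.
k=3: 29 kHz, 29.2 kHz.
Within [5 kHz, 27.2 kHz]: 9.6 kHz, 9.8 kHz, 19.3 kHz, 19.5 kHz.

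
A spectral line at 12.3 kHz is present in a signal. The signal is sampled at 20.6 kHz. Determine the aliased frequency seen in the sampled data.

12.3 kHz > fs/2 = 10.3 kHz, folds to fs − 12.3 kHz = 8.3 kHz.

8.3 kHz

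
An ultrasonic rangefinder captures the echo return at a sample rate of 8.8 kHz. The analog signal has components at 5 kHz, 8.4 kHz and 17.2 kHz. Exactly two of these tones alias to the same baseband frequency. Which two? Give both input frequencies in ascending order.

fs/2 = 4.4 kHz.
5 kHz > fs/2 = 4.4 kHz, folds to fs − 5 kHz = 3.8 kHz.
8.4 kHz > fs/2 = 4.4 kHz, folds to fs − 8.4 kHz = 0.4 kHz.
17.2 kHz mod fs = 8.4 kHz.
8.4 kHz > fs/2 = 4.4 kHz, folds to fs − 8.4 kHz = 0.4 kHz.
8.4 kHz and 17.2 kHz both map to 0.4 kHz.

8.4 kHz, 17.2 kHz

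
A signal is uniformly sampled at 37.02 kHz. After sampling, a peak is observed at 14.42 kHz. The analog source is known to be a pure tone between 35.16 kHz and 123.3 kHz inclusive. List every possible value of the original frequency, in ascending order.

51.44 kHz, 59.62 kHz, 88.46 kHz, 96.64 kHz

Frequencies that alias to 14.42 kHz are k·fs ± 14.42 kHz for integer k ≥ 0.
k=0: 14.42 kHz.
k=1: 22.6 kHz, 51.44 kHz.
k=2: 59.62 kHz, 88.46 kHz.
k=3: 96.64 kHz, 125.48 kHz.
k=4: 133.66 kHz, 162.5 kHz.
Within [35.16 kHz, 123.3 kHz]: 51.44 kHz, 59.62 kHz, 88.46 kHz, 96.64 kHz.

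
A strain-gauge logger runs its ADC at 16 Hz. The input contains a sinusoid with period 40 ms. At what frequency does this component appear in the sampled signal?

7 Hz

T = 40 ms → f = 1/T = 25 Hz.
25 Hz mod fs = 9 Hz.
9 Hz > fs/2 = 8 Hz, folds to fs − 9 Hz = 7 Hz.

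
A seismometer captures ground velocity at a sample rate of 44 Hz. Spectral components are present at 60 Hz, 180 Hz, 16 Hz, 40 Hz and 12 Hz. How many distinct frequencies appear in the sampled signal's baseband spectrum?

3

fs/2 = 22 Hz.
60 Hz mod fs = 16 Hz.
16 Hz ≤ fs/2 = 22 Hz, appears at 16 Hz.
180 Hz mod fs = 4 Hz.
4 Hz ≤ fs/2 = 22 Hz, appears at 4 Hz.
16 Hz ≤ fs/2 = 22 Hz, passes unchanged.
40 Hz > fs/2 = 22 Hz, folds to fs − 40 Hz = 4 Hz.
12 Hz ≤ fs/2 = 22 Hz, passes unchanged.
Distinct values: {4 Hz, 12 Hz, 16 Hz} → 3.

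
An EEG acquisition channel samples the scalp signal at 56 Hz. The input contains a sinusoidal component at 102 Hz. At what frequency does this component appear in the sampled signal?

10 Hz

102 Hz mod fs = 46 Hz.
46 Hz > fs/2 = 28 Hz, folds to fs − 46 Hz = 10 Hz.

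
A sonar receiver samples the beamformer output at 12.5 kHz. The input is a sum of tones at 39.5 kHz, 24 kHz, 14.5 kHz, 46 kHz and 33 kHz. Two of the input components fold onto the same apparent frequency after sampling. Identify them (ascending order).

14.5 kHz, 39.5 kHz

fs/2 = 6.25 kHz.
39.5 kHz mod fs = 2 kHz.
2 kHz ≤ fs/2 = 6.25 kHz, appears at 2 kHz.
24 kHz mod fs = 11.5 kHz.
11.5 kHz > fs/2 = 6.25 kHz, folds to fs − 11.5 kHz = 1 kHz.
14.5 kHz mod fs = 2 kHz.
2 kHz ≤ fs/2 = 6.25 kHz, appears at 2 kHz.
46 kHz mod fs = 8.5 kHz.
8.5 kHz > fs/2 = 6.25 kHz, folds to fs − 8.5 kHz = 4 kHz.
33 kHz mod fs = 8 kHz.
8 kHz > fs/2 = 6.25 kHz, folds to fs − 8 kHz = 4.5 kHz.
14.5 kHz and 39.5 kHz both map to 2 kHz.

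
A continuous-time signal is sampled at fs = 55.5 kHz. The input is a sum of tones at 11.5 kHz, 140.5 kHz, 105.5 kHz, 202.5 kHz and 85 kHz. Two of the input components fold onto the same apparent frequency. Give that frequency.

26 kHz

fs/2 = 27.75 kHz.
11.5 kHz ≤ fs/2 = 27.75 kHz, passes unchanged.
140.5 kHz mod fs = 29.5 kHz.
29.5 kHz > fs/2 = 27.75 kHz, folds to fs − 29.5 kHz = 26 kHz.
105.5 kHz mod fs = 50 kHz.
50 kHz > fs/2 = 27.75 kHz, folds to fs − 50 kHz = 5.5 kHz.
202.5 kHz mod fs = 36 kHz.
36 kHz > fs/2 = 27.75 kHz, folds to fs − 36 kHz = 19.5 kHz.
85 kHz mod fs = 29.5 kHz.
29.5 kHz > fs/2 = 27.75 kHz, folds to fs − 29.5 kHz = 26 kHz.
85 kHz and 140.5 kHz both map to 26 kHz.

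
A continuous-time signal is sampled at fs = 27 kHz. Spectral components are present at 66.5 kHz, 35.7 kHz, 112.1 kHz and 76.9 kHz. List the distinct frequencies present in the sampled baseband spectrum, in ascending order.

4.1 kHz, 8.7 kHz, 12.5 kHz

fs/2 = 13.5 kHz.
66.5 kHz mod fs = 12.5 kHz.
12.5 kHz ≤ fs/2 = 13.5 kHz, appears at 12.5 kHz.
35.7 kHz mod fs = 8.7 kHz.
8.7 kHz ≤ fs/2 = 13.5 kHz, appears at 8.7 kHz.
112.1 kHz mod fs = 4.1 kHz.
4.1 kHz ≤ fs/2 = 13.5 kHz, appears at 4.1 kHz.
76.9 kHz mod fs = 22.9 kHz.
22.9 kHz > fs/2 = 13.5 kHz, folds to fs − 22.9 kHz = 4.1 kHz.
Distinct values: {4.1 kHz, 8.7 kHz, 12.5 kHz}.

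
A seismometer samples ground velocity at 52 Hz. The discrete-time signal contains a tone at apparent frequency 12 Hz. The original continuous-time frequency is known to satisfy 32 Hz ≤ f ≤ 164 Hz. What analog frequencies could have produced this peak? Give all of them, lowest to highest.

40 Hz, 64 Hz, 92 Hz, 116 Hz, 144 Hz

Frequencies that alias to 12 Hz are k·fs ± 12 Hz for integer k ≥ 0.
k=0: 12 Hz.
k=1: 40 Hz, 64 Hz.
k=2: 92 Hz, 116 Hz.
k=3: 144 Hz, 168 Hz.
k=4: 196 Hz, 220 Hz.
Within [32 Hz, 164 Hz]: 40 Hz, 64 Hz, 92 Hz, 116 Hz, 144 Hz.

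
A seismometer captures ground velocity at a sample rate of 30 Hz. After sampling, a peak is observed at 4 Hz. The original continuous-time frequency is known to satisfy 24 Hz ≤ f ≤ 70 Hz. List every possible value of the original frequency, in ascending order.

26 Hz, 34 Hz, 56 Hz, 64 Hz

Frequencies that alias to 4 Hz are k·fs ± 4 Hz for integer k ≥ 0.
k=0: 4 Hz.
k=1: 26 Hz, 34 Hz.
k=2: 56 Hz, 64 Hz.
k=3: 86 Hz, 94 Hz.
Within [24 Hz, 70 Hz]: 26 Hz, 34 Hz, 56 Hz, 64 Hz.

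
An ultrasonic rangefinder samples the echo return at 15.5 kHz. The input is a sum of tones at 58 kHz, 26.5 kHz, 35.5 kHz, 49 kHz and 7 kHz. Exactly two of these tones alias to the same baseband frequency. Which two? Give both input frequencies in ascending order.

26.5 kHz, 35.5 kHz

fs/2 = 7.75 kHz.
58 kHz mod fs = 11.5 kHz.
11.5 kHz > fs/2 = 7.75 kHz, folds to fs − 11.5 kHz = 4 kHz.
26.5 kHz mod fs = 11 kHz.
11 kHz > fs/2 = 7.75 kHz, folds to fs − 11 kHz = 4.5 kHz.
35.5 kHz mod fs = 4.5 kHz.
4.5 kHz ≤ fs/2 = 7.75 kHz, appears at 4.5 kHz.
49 kHz mod fs = 2.5 kHz.
2.5 kHz ≤ fs/2 = 7.75 kHz, appears at 2.5 kHz.
7 kHz ≤ fs/2 = 7.75 kHz, passes unchanged.
26.5 kHz and 35.5 kHz both map to 4.5 kHz.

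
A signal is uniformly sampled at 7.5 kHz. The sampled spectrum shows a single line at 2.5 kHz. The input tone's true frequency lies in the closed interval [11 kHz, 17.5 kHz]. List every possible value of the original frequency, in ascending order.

Frequencies that alias to 2.5 kHz are k·fs ± 2.5 kHz for integer k ≥ 0.
k=0: 2.5 kHz.
k=1: 5 kHz, 10 kHz.
k=2: 12.5 kHz, 17.5 kHz.
k=3: 20 kHz, 25 kHz.
Within [11 kHz, 17.5 kHz]: 12.5 kHz, 17.5 kHz.

12.5 kHz, 17.5 kHz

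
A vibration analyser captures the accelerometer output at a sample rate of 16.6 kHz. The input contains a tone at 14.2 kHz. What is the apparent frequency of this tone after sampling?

2.4 kHz

14.2 kHz > fs/2 = 8.3 kHz, folds to fs − 14.2 kHz = 2.4 kHz.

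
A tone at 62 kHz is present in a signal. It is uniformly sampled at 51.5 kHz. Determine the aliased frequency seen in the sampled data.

10.5 kHz

62 kHz mod fs = 10.5 kHz.
10.5 kHz ≤ fs/2 = 25.75 kHz, appears at 10.5 kHz.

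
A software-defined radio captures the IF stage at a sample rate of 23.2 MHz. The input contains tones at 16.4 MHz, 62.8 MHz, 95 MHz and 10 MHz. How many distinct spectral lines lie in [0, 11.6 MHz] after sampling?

fs/2 = 11.6 MHz.
16.4 MHz > fs/2 = 11.6 MHz, folds to fs − 16.4 MHz = 6.8 MHz.
62.8 MHz mod fs = 16.4 MHz.
16.4 MHz > fs/2 = 11.6 MHz, folds to fs − 16.4 MHz = 6.8 MHz.
95 MHz mod fs = 2.2 MHz.
2.2 MHz ≤ fs/2 = 11.6 MHz, appears at 2.2 MHz.
10 MHz ≤ fs/2 = 11.6 MHz, passes unchanged.
Distinct values: {2.2 MHz, 6.8 MHz, 10 MHz} → 3.

3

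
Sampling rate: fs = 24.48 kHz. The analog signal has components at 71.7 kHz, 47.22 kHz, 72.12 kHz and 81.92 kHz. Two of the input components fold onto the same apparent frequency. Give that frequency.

1.74 kHz

fs/2 = 12.24 kHz.
71.7 kHz mod fs = 22.74 kHz.
22.74 kHz > fs/2 = 12.24 kHz, folds to fs − 22.74 kHz = 1.74 kHz.
47.22 kHz mod fs = 22.74 kHz.
22.74 kHz > fs/2 = 12.24 kHz, folds to fs − 22.74 kHz = 1.74 kHz.
72.12 kHz mod fs = 23.16 kHz.
23.16 kHz > fs/2 = 12.24 kHz, folds to fs − 23.16 kHz = 1.32 kHz.
81.92 kHz mod fs = 8.48 kHz.
8.48 kHz ≤ fs/2 = 12.24 kHz, appears at 8.48 kHz.
47.22 kHz and 71.7 kHz both map to 1.74 kHz.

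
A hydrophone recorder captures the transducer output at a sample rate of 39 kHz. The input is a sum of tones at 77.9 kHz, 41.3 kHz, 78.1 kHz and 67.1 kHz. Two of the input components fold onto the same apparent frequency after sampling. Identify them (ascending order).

77.9 kHz, 78.1 kHz

fs/2 = 19.5 kHz.
77.9 kHz mod fs = 38.9 kHz.
38.9 kHz > fs/2 = 19.5 kHz, folds to fs − 38.9 kHz = 0.1 kHz.
41.3 kHz mod fs = 2.3 kHz.
2.3 kHz ≤ fs/2 = 19.5 kHz, appears at 2.3 kHz.
78.1 kHz mod fs = 0.1 kHz.
0.1 kHz ≤ fs/2 = 19.5 kHz, appears at 0.1 kHz.
67.1 kHz mod fs = 28.1 kHz.
28.1 kHz > fs/2 = 19.5 kHz, folds to fs − 28.1 kHz = 10.9 kHz.
77.9 kHz and 78.1 kHz both map to 0.1 kHz.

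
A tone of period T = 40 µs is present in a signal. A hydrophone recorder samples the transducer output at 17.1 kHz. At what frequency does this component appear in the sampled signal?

T = 40 µs → f = 1/T = 25 kHz.
25 kHz mod fs = 7.9 kHz.
7.9 kHz ≤ fs/2 = 8.55 kHz, appears at 7.9 kHz.

7.9 kHz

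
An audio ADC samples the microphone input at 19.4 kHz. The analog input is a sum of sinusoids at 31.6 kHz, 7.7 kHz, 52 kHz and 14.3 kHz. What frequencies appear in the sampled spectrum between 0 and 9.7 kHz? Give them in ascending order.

fs/2 = 9.7 kHz.
31.6 kHz mod fs = 12.2 kHz.
12.2 kHz > fs/2 = 9.7 kHz, folds to fs − 12.2 kHz = 7.2 kHz.
7.7 kHz ≤ fs/2 = 9.7 kHz, passes unchanged.
52 kHz mod fs = 13.2 kHz.
13.2 kHz > fs/2 = 9.7 kHz, folds to fs − 13.2 kHz = 6.2 kHz.
14.3 kHz > fs/2 = 9.7 kHz, folds to fs − 14.3 kHz = 5.1 kHz.
Distinct values: {5.1 kHz, 6.2 kHz, 7.2 kHz, 7.7 kHz}.

5.1 kHz, 6.2 kHz, 7.2 kHz, 7.7 kHz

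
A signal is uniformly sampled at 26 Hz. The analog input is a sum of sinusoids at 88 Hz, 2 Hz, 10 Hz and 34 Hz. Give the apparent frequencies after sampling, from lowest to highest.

2 Hz, 8 Hz, 10 Hz

fs/2 = 13 Hz.
88 Hz mod fs = 10 Hz.
10 Hz ≤ fs/2 = 13 Hz, appears at 10 Hz.
2 Hz ≤ fs/2 = 13 Hz, passes unchanged.
10 Hz ≤ fs/2 = 13 Hz, passes unchanged.
34 Hz mod fs = 8 Hz.
8 Hz ≤ fs/2 = 13 Hz, appears at 8 Hz.
Distinct values: {2 Hz, 8 Hz, 10 Hz}.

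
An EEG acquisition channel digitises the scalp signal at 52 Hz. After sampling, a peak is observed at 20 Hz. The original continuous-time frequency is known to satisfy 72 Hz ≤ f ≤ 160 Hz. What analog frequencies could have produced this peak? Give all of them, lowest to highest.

72 Hz, 84 Hz, 124 Hz, 136 Hz

Frequencies that alias to 20 Hz are k·fs ± 20 Hz for integer k ≥ 0.
k=0: 20 Hz.
k=1: 32 Hz, 72 Hz.
k=2: 84 Hz, 124 Hz.
k=3: 136 Hz, 176 Hz.
k=4: 188 Hz, 228 Hz.
Within [72 Hz, 160 Hz]: 72 Hz, 84 Hz, 124 Hz, 136 Hz.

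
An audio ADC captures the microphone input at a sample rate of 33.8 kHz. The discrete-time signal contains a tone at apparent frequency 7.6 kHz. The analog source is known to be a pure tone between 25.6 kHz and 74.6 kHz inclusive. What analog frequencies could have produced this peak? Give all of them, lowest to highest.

26.2 kHz, 41.4 kHz, 60 kHz

Frequencies that alias to 7.6 kHz are k·fs ± 7.6 kHz for integer k ≥ 0.
k=0: 7.6 kHz.
k=1: 26.2 kHz, 41.4 kHz.
k=2: 60 kHz, 75.2 kHz.
k=3: 93.8 kHz, 109 kHz.
Within [25.6 kHz, 74.6 kHz]: 26.2 kHz, 41.4 kHz, 60 kHz.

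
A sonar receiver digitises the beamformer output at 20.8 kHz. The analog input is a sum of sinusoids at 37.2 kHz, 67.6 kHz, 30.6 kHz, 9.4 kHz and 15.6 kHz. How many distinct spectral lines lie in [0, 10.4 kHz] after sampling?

4

fs/2 = 10.4 kHz.
37.2 kHz mod fs = 16.4 kHz.
16.4 kHz > fs/2 = 10.4 kHz, folds to fs − 16.4 kHz = 4.4 kHz.
67.6 kHz mod fs = 5.2 kHz.
5.2 kHz ≤ fs/2 = 10.4 kHz, appears at 5.2 kHz.
30.6 kHz mod fs = 9.8 kHz.
9.8 kHz ≤ fs/2 = 10.4 kHz, appears at 9.8 kHz.
9.4 kHz ≤ fs/2 = 10.4 kHz, passes unchanged.
15.6 kHz > fs/2 = 10.4 kHz, folds to fs − 15.6 kHz = 5.2 kHz.
Distinct values: {4.4 kHz, 5.2 kHz, 9.4 kHz, 9.8 kHz} → 4.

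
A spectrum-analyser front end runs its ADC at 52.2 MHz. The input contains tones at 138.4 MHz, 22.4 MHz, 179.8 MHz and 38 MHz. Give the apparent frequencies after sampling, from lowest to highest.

fs/2 = 26.1 MHz.
138.4 MHz mod fs = 34 MHz.
34 MHz > fs/2 = 26.1 MHz, folds to fs − 34 MHz = 18.2 MHz.
22.4 MHz ≤ fs/2 = 26.1 MHz, passes unchanged.
179.8 MHz mod fs = 23.2 MHz.
23.2 MHz ≤ fs/2 = 26.1 MHz, appears at 23.2 MHz.
38 MHz > fs/2 = 26.1 MHz, folds to fs − 38 MHz = 14.2 MHz.
Distinct values: {14.2 MHz, 18.2 MHz, 22.4 MHz, 23.2 MHz}.

14.2 MHz, 18.2 MHz, 22.4 MHz, 23.2 MHz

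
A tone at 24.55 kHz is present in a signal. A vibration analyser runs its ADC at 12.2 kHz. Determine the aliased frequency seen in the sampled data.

24.55 kHz mod fs = 0.15 kHz.
0.15 kHz ≤ fs/2 = 6.1 kHz, appears at 0.15 kHz.

0.15 kHz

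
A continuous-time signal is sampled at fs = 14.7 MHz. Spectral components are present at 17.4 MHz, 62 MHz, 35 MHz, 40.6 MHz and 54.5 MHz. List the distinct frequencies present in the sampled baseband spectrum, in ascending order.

fs/2 = 7.35 MHz.
17.4 MHz mod fs = 2.7 MHz.
2.7 MHz ≤ fs/2 = 7.35 MHz, appears at 2.7 MHz.
62 MHz mod fs = 3.2 MHz.
3.2 MHz ≤ fs/2 = 7.35 MHz, appears at 3.2 MHz.
35 MHz mod fs = 5.6 MHz.
5.6 MHz ≤ fs/2 = 7.35 MHz, appears at 5.6 MHz.
40.6 MHz mod fs = 11.2 MHz.
11.2 MHz > fs/2 = 7.35 MHz, folds to fs − 11.2 MHz = 3.5 MHz.
54.5 MHz mod fs = 10.4 MHz.
10.4 MHz > fs/2 = 7.35 MHz, folds to fs − 10.4 MHz = 4.3 MHz.
Distinct values: {2.7 MHz, 3.2 MHz, 3.5 MHz, 4.3 MHz, 5.6 MHz}.

2.7 MHz, 3.2 MHz, 3.5 MHz, 4.3 MHz, 5.6 MHz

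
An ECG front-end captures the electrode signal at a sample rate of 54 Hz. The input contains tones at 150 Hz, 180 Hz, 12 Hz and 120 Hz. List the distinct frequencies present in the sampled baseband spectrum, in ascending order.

12 Hz, 18 Hz

fs/2 = 27 Hz.
150 Hz mod fs = 42 Hz.
42 Hz > fs/2 = 27 Hz, folds to fs − 42 Hz = 12 Hz.
180 Hz mod fs = 18 Hz.
18 Hz ≤ fs/2 = 27 Hz, appears at 18 Hz.
12 Hz ≤ fs/2 = 27 Hz, passes unchanged.
120 Hz mod fs = 12 Hz.
12 Hz ≤ fs/2 = 27 Hz, appears at 12 Hz.
Distinct values: {12 Hz, 18 Hz}.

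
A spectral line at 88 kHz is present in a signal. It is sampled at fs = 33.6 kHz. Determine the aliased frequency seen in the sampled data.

12.8 kHz

88 kHz mod fs = 20.8 kHz.
20.8 kHz > fs/2 = 16.8 kHz, folds to fs − 20.8 kHz = 12.8 kHz.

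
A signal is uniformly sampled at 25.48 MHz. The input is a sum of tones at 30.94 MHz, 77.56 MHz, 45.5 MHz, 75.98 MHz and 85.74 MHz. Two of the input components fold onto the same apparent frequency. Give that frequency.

fs/2 = 12.74 MHz.
30.94 MHz mod fs = 5.46 MHz.
5.46 MHz ≤ fs/2 = 12.74 MHz, appears at 5.46 MHz.
77.56 MHz mod fs = 1.12 MHz.
1.12 MHz ≤ fs/2 = 12.74 MHz, appears at 1.12 MHz.
45.5 MHz mod fs = 20.02 MHz.
20.02 MHz > fs/2 = 12.74 MHz, folds to fs − 20.02 MHz = 5.46 MHz.
75.98 MHz mod fs = 25.02 MHz.
25.02 MHz > fs/2 = 12.74 MHz, folds to fs − 25.02 MHz = 0.46 MHz.
85.74 MHz mod fs = 9.3 MHz.
9.3 MHz ≤ fs/2 = 12.74 MHz, appears at 9.3 MHz.
30.94 MHz and 45.5 MHz both map to 5.46 MHz.

5.46 MHz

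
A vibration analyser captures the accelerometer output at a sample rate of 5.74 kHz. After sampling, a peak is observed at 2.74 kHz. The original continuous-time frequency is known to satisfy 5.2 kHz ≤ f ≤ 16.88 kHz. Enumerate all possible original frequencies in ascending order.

8.48 kHz, 8.74 kHz, 14.22 kHz, 14.48 kHz

Frequencies that alias to 2.74 kHz are k·fs ± 2.74 kHz for integer k ≥ 0.
k=0: 2.74 kHz.
k=1: 3 kHz, 8.48 kHz.
k=2: 8.74 kHz, 14.22 kHz.
k=3: 14.48 kHz, 19.96 kHz.
k=4: 20.22 kHz, 25.7 kHz.
Within [5.2 kHz, 16.88 kHz]: 8.48 kHz, 8.74 kHz, 14.22 kHz, 14.48 kHz.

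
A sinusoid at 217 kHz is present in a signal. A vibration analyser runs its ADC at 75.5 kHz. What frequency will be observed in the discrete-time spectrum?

9.5 kHz

217 kHz mod fs = 66 kHz.
66 kHz > fs/2 = 37.75 kHz, folds to fs − 66 kHz = 9.5 kHz.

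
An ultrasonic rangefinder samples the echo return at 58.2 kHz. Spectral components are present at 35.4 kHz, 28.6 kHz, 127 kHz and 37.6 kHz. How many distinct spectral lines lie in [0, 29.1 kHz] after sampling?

4

fs/2 = 29.1 kHz.
35.4 kHz > fs/2 = 29.1 kHz, folds to fs − 35.4 kHz = 22.8 kHz.
28.6 kHz ≤ fs/2 = 29.1 kHz, passes unchanged.
127 kHz mod fs = 10.6 kHz.
10.6 kHz ≤ fs/2 = 29.1 kHz, appears at 10.6 kHz.
37.6 kHz > fs/2 = 29.1 kHz, folds to fs − 37.6 kHz = 20.6 kHz.
Distinct values: {10.6 kHz, 20.6 kHz, 22.8 kHz, 28.6 kHz} → 4.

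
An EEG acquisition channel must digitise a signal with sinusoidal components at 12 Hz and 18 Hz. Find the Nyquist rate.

Highest-frequency component: 18 Hz.
Nyquist rate = 2 × 18 Hz = 36 Hz.

36 Hz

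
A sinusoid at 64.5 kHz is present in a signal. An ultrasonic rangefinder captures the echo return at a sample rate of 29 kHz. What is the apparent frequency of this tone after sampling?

64.5 kHz mod fs = 6.5 kHz.
6.5 kHz ≤ fs/2 = 14.5 kHz, appears at 6.5 kHz.

6.5 kHz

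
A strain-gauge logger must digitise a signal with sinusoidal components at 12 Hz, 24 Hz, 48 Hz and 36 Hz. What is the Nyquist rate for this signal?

Highest-frequency component: 48 Hz.
Nyquist rate = 2 × 48 Hz = 96 Hz.

96 Hz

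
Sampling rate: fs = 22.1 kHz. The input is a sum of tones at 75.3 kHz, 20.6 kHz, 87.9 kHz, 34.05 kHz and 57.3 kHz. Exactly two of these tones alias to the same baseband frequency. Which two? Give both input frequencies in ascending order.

57.3 kHz, 75.3 kHz

fs/2 = 11.05 kHz.
75.3 kHz mod fs = 9 kHz.
9 kHz ≤ fs/2 = 11.05 kHz, appears at 9 kHz.
20.6 kHz > fs/2 = 11.05 kHz, folds to fs − 20.6 kHz = 1.5 kHz.
87.9 kHz mod fs = 21.6 kHz.
21.6 kHz > fs/2 = 11.05 kHz, folds to fs − 21.6 kHz = 0.5 kHz.
34.05 kHz mod fs = 11.95 kHz.
11.95 kHz > fs/2 = 11.05 kHz, folds to fs − 11.95 kHz = 10.15 kHz.
57.3 kHz mod fs = 13.1 kHz.
13.1 kHz > fs/2 = 11.05 kHz, folds to fs − 13.1 kHz = 9 kHz.
57.3 kHz and 75.3 kHz both map to 9 kHz.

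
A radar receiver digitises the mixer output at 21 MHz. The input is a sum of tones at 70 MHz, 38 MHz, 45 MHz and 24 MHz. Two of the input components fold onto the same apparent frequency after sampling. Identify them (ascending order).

fs/2 = 10.5 MHz.
70 MHz mod fs = 7 MHz.
7 MHz ≤ fs/2 = 10.5 MHz, appears at 7 MHz.
38 MHz mod fs = 17 MHz.
17 MHz > fs/2 = 10.5 MHz, folds to fs − 17 MHz = 4 MHz.
45 MHz mod fs = 3 MHz.
3 MHz ≤ fs/2 = 10.5 MHz, appears at 3 MHz.
24 MHz mod fs = 3 MHz.
3 MHz ≤ fs/2 = 10.5 MHz, appears at 3 MHz.
24 MHz and 45 MHz both map to 3 MHz.

24 MHz, 45 MHz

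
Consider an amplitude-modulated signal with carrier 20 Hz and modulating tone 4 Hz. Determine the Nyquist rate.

48 Hz

AM sidebands sit at fc ± fm = 16 Hz and 24 Hz.
Highest-frequency component: 24 Hz.
Nyquist rate = 2 × 24 Hz = 48 Hz.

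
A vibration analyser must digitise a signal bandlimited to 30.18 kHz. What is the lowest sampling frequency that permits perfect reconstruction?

60.36 kHz

Nyquist rate = 2 × 30.18 kHz = 60.36 kHz.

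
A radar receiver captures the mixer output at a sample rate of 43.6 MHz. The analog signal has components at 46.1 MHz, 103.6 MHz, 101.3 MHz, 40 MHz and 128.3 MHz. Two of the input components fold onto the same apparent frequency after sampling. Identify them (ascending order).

46.1 MHz, 128.3 MHz

fs/2 = 21.8 MHz.
46.1 MHz mod fs = 2.5 MHz.
2.5 MHz ≤ fs/2 = 21.8 MHz, appears at 2.5 MHz.
103.6 MHz mod fs = 16.4 MHz.
16.4 MHz ≤ fs/2 = 21.8 MHz, appears at 16.4 MHz.
101.3 MHz mod fs = 14.1 MHz.
14.1 MHz ≤ fs/2 = 21.8 MHz, appears at 14.1 MHz.
40 MHz > fs/2 = 21.8 MHz, folds to fs − 40 MHz = 3.6 MHz.
128.3 MHz mod fs = 41.1 MHz.
41.1 MHz > fs/2 = 21.8 MHz, folds to fs − 41.1 MHz = 2.5 MHz.
46.1 MHz and 128.3 MHz both map to 2.5 MHz.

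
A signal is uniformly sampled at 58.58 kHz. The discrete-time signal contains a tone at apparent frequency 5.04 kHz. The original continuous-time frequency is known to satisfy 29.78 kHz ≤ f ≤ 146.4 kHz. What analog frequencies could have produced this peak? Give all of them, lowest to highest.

Frequencies that alias to 5.04 kHz are k·fs ± 5.04 kHz for integer k ≥ 0.
k=0: 5.04 kHz.
k=1: 53.54 kHz, 63.62 kHz.
k=2: 112.12 kHz, 122.2 kHz.
k=3: 170.7 kHz, 180.78 kHz.
Within [29.78 kHz, 146.4 kHz]: 53.54 kHz, 63.62 kHz, 112.12 kHz, 122.2 kHz.

53.54 kHz, 63.62 kHz, 112.12 kHz, 122.2 kHz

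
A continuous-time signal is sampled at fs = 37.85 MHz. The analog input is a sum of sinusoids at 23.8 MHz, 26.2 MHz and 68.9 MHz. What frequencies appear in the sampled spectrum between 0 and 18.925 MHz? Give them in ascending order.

6.8 MHz, 11.65 MHz, 14.05 MHz

fs/2 = 18.925 MHz.
23.8 MHz > fs/2 = 18.925 MHz, folds to fs − 23.8 MHz = 14.05 MHz.
26.2 MHz > fs/2 = 18.925 MHz, folds to fs − 26.2 MHz = 11.65 MHz.
68.9 MHz mod fs = 31.05 MHz.
31.05 MHz > fs/2 = 18.925 MHz, folds to fs − 31.05 MHz = 6.8 MHz.
Distinct values: {6.8 MHz, 11.65 MHz, 14.05 MHz}.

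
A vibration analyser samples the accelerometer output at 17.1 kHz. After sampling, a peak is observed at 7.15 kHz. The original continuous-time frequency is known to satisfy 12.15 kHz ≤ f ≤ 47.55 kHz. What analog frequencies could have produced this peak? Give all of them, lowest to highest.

24.25 kHz, 27.05 kHz, 41.35 kHz, 44.15 kHz

Frequencies that alias to 7.15 kHz are k·fs ± 7.15 kHz for integer k ≥ 0.
k=0: 7.15 kHz.
k=1: 9.95 kHz, 24.25 kHz.
k=2: 27.05 kHz, 41.35 kHz.
k=3: 44.15 kHz, 58.45 kHz.
k=4: 61.25 kHz, 75.55 kHz.
Within [12.15 kHz, 47.55 kHz]: 24.25 kHz, 27.05 kHz, 41.35 kHz, 44.15 kHz.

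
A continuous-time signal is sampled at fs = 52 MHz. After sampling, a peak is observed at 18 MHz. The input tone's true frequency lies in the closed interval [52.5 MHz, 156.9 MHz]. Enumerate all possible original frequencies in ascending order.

Frequencies that alias to 18 MHz are k·fs ± 18 MHz for integer k ≥ 0.
k=0: 18 MHz.
k=1: 34 MHz, 70 MHz.
k=2: 86 MHz, 122 MHz.
k=3: 138 MHz, 174 MHz.
k=4: 190 MHz, 226 MHz.
Within [52.5 MHz, 156.9 MHz]: 70 MHz, 86 MHz, 122 MHz, 138 MHz.

70 MHz, 86 MHz, 122 MHz, 138 MHz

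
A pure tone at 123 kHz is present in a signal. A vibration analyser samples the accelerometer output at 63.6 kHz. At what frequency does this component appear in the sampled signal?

123 kHz mod fs = 59.4 kHz.
59.4 kHz > fs/2 = 31.8 kHz, folds to fs − 59.4 kHz = 4.2 kHz.

4.2 kHz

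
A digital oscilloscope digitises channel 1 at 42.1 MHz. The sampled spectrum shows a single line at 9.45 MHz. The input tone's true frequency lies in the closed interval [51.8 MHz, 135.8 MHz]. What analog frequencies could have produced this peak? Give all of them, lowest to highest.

74.75 MHz, 93.65 MHz, 116.85 MHz, 135.75 MHz

Frequencies that alias to 9.45 MHz are k·fs ± 9.45 MHz for integer k ≥ 0.
k=0: 9.45 MHz.
k=1: 32.65 MHz, 51.55 MHz.
k=2: 74.75 MHz, 93.65 MHz.
k=3: 116.85 MHz, 135.75 MHz.
k=4: 158.95 MHz, 177.85 MHz.
Within [51.8 MHz, 135.8 MHz]: 74.75 MHz, 93.65 MHz, 116.85 MHz, 135.75 MHz.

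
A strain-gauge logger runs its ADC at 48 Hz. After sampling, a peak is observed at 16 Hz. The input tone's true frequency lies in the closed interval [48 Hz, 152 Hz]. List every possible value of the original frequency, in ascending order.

64 Hz, 80 Hz, 112 Hz, 128 Hz

Frequencies that alias to 16 Hz are k·fs ± 16 Hz for integer k ≥ 0.
k=0: 16 Hz.
k=1: 32 Hz, 64 Hz.
k=2: 80 Hz, 112 Hz.
k=3: 128 Hz, 160 Hz.
k=4: 176 Hz, 208 Hz.
Within [48 Hz, 152 Hz]: 64 Hz, 80 Hz, 112 Hz, 128 Hz.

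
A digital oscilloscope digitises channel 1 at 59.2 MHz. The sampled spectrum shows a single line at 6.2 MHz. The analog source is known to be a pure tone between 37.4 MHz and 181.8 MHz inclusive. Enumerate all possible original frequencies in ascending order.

Frequencies that alias to 6.2 MHz are k·fs ± 6.2 MHz for integer k ≥ 0.
k=0: 6.2 MHz.
k=1: 53 MHz, 65.4 MHz.
k=2: 112.2 MHz, 124.6 MHz.
k=3: 171.4 MHz, 183.8 MHz.
k=4: 230.6 MHz, 243 MHz.
Within [37.4 MHz, 181.8 MHz]: 53 MHz, 65.4 MHz, 112.2 MHz, 124.6 MHz, 171.4 MHz.

53 MHz, 65.4 MHz, 112.2 MHz, 124.6 MHz, 171.4 MHz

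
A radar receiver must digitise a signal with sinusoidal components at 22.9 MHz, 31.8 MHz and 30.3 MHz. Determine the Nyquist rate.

63.6 MHz

Highest-frequency component: 31.8 MHz.
Nyquist rate = 2 × 31.8 MHz = 63.6 MHz.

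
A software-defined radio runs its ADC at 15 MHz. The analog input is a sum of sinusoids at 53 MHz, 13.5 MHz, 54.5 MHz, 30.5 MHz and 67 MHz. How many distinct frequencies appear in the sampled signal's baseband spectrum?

4

fs/2 = 7.5 MHz.
53 MHz mod fs = 8 MHz.
8 MHz > fs/2 = 7.5 MHz, folds to fs − 8 MHz = 7 MHz.
13.5 MHz > fs/2 = 7.5 MHz, folds to fs − 13.5 MHz = 1.5 MHz.
54.5 MHz mod fs = 9.5 MHz.
9.5 MHz > fs/2 = 7.5 MHz, folds to fs − 9.5 MHz = 5.5 MHz.
30.5 MHz mod fs = 0.5 MHz.
0.5 MHz ≤ fs/2 = 7.5 MHz, appears at 0.5 MHz.
67 MHz mod fs = 7 MHz.
7 MHz ≤ fs/2 = 7.5 MHz, appears at 7 MHz.
Distinct values: {0.5 MHz, 1.5 MHz, 5.5 MHz, 7 MHz} → 4.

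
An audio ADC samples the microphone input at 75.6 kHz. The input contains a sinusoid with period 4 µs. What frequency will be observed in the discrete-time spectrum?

23.2 kHz

T = 4 µs → f = 1/T = 250 kHz.
250 kHz mod fs = 23.2 kHz.
23.2 kHz ≤ fs/2 = 37.8 kHz, appears at 23.2 kHz.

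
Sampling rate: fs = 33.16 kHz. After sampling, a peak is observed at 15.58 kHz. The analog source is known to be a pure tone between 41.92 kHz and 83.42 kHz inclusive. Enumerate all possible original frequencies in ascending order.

Frequencies that alias to 15.58 kHz are k·fs ± 15.58 kHz for integer k ≥ 0.
k=0: 15.58 kHz.
k=1: 17.58 kHz, 48.74 kHz.
k=2: 50.74 kHz, 81.9 kHz.
k=3: 83.9 kHz, 115.06 kHz.
Within [41.92 kHz, 83.42 kHz]: 48.74 kHz, 50.74 kHz, 81.9 kHz.

48.74 kHz, 50.74 kHz, 81.9 kHz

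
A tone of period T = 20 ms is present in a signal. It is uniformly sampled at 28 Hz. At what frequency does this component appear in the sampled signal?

6 Hz

T = 20 ms → f = 1/T = 50 Hz.
50 Hz mod fs = 22 Hz.
22 Hz > fs/2 = 14 Hz, folds to fs − 22 Hz = 6 Hz.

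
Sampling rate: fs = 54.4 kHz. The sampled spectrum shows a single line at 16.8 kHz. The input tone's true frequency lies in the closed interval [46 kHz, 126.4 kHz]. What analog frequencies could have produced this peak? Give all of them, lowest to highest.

71.2 kHz, 92 kHz, 125.6 kHz

Frequencies that alias to 16.8 kHz are k·fs ± 16.8 kHz for integer k ≥ 0.
k=0: 16.8 kHz.
k=1: 37.6 kHz, 71.2 kHz.
k=2: 92 kHz, 125.6 kHz.
k=3: 146.4 kHz, 180 kHz.
Within [46 kHz, 126.4 kHz]: 71.2 kHz, 92 kHz, 125.6 kHz.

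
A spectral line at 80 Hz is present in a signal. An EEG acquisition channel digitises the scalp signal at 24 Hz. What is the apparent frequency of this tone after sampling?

8 Hz

80 Hz mod fs = 8 Hz.
8 Hz ≤ fs/2 = 12 Hz, appears at 8 Hz.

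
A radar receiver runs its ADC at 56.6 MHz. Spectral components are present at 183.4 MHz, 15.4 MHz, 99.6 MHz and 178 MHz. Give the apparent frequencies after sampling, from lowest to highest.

fs/2 = 28.3 MHz.
183.4 MHz mod fs = 13.6 MHz.
13.6 MHz ≤ fs/2 = 28.3 MHz, appears at 13.6 MHz.
15.4 MHz ≤ fs/2 = 28.3 MHz, passes unchanged.
99.6 MHz mod fs = 43 MHz.
43 MHz > fs/2 = 28.3 MHz, folds to fs − 43 MHz = 13.6 MHz.
178 MHz mod fs = 8.2 MHz.
8.2 MHz ≤ fs/2 = 28.3 MHz, appears at 8.2 MHz.
Distinct values: {8.2 MHz, 13.6 MHz, 15.4 MHz}.

8.2 MHz, 13.6 MHz, 15.4 MHz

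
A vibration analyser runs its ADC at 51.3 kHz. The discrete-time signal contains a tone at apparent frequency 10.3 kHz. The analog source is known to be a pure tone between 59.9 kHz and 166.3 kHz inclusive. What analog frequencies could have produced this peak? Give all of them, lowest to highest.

61.6 kHz, 92.3 kHz, 112.9 kHz, 143.6 kHz, 164.2 kHz

Frequencies that alias to 10.3 kHz are k·fs ± 10.3 kHz for integer k ≥ 0.
k=0: 10.3 kHz.
k=1: 41 kHz, 61.6 kHz.
k=2: 92.3 kHz, 112.9 kHz.
k=3: 143.6 kHz, 164.2 kHz.
k=4: 194.9 kHz, 215.5 kHz.
Within [59.9 kHz, 166.3 kHz]: 61.6 kHz, 92.3 kHz, 112.9 kHz, 143.6 kHz, 164.2 kHz.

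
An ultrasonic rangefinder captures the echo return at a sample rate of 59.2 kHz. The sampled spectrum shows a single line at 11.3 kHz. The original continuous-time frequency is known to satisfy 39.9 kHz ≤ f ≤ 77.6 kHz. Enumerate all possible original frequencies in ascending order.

47.9 kHz, 70.5 kHz

Frequencies that alias to 11.3 kHz are k·fs ± 11.3 kHz for integer k ≥ 0.
k=0: 11.3 kHz.
k=1: 47.9 kHz, 70.5 kHz.
k=2: 107.1 kHz, 129.7 kHz.
Within [39.9 kHz, 77.6 kHz]: 47.9 kHz, 70.5 kHz.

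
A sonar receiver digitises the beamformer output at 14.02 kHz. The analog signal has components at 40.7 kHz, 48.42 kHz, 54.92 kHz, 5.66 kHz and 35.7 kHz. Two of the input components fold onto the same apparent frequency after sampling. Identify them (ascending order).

fs/2 = 7.01 kHz.
40.7 kHz mod fs = 12.66 kHz.
12.66 kHz > fs/2 = 7.01 kHz, folds to fs − 12.66 kHz = 1.36 kHz.
48.42 kHz mod fs = 6.36 kHz.
6.36 kHz ≤ fs/2 = 7.01 kHz, appears at 6.36 kHz.
54.92 kHz mod fs = 12.86 kHz.
12.86 kHz > fs/2 = 7.01 kHz, folds to fs − 12.86 kHz = 1.16 kHz.
5.66 kHz ≤ fs/2 = 7.01 kHz, passes unchanged.
35.7 kHz mod fs = 7.66 kHz.
7.66 kHz > fs/2 = 7.01 kHz, folds to fs − 7.66 kHz = 6.36 kHz.
35.7 kHz and 48.42 kHz both map to 6.36 kHz.

35.7 kHz, 48.42 kHz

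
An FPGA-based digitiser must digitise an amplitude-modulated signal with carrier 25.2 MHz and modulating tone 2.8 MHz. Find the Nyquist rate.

AM sidebands sit at fc ± fm = 22.4 MHz and 28 MHz.
Highest-frequency component: 28 MHz.
Nyquist rate = 2 × 28 MHz = 56 MHz.

56 MHz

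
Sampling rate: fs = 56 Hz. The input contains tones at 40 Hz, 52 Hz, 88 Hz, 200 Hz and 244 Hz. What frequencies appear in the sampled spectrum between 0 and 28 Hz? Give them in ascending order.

fs/2 = 28 Hz.
40 Hz > fs/2 = 28 Hz, folds to fs − 40 Hz = 16 Hz.
52 Hz > fs/2 = 28 Hz, folds to fs − 52 Hz = 4 Hz.
88 Hz mod fs = 32 Hz.
32 Hz > fs/2 = 28 Hz, folds to fs − 32 Hz = 24 Hz.
200 Hz mod fs = 32 Hz.
32 Hz > fs/2 = 28 Hz, folds to fs − 32 Hz = 24 Hz.
244 Hz mod fs = 20 Hz.
20 Hz ≤ fs/2 = 28 Hz, appears at 20 Hz.
Distinct values: {4 Hz, 16 Hz, 20 Hz, 24 Hz}.

4 Hz, 16 Hz, 20 Hz, 24 Hz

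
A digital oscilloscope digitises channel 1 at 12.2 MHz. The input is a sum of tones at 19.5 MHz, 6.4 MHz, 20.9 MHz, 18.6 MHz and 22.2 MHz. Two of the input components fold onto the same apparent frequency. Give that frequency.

fs/2 = 6.1 MHz.
19.5 MHz mod fs = 7.3 MHz.
7.3 MHz > fs/2 = 6.1 MHz, folds to fs − 7.3 MHz = 4.9 MHz.
6.4 MHz > fs/2 = 6.1 MHz, folds to fs − 6.4 MHz = 5.8 MHz.
20.9 MHz mod fs = 8.7 MHz.
8.7 MHz > fs/2 = 6.1 MHz, folds to fs − 8.7 MHz = 3.5 MHz.
18.6 MHz mod fs = 6.4 MHz.
6.4 MHz > fs/2 = 6.1 MHz, folds to fs − 6.4 MHz = 5.8 MHz.
22.2 MHz mod fs = 10 MHz.
10 MHz > fs/2 = 6.1 MHz, folds to fs − 10 MHz = 2.2 MHz.
6.4 MHz and 18.6 MHz both map to 5.8 MHz.

5.8 MHz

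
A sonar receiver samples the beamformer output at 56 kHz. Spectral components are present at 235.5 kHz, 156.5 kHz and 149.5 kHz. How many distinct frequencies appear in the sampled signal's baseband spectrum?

2

fs/2 = 28 kHz.
235.5 kHz mod fs = 11.5 kHz.
11.5 kHz ≤ fs/2 = 28 kHz, appears at 11.5 kHz.
156.5 kHz mod fs = 44.5 kHz.
44.5 kHz > fs/2 = 28 kHz, folds to fs − 44.5 kHz = 11.5 kHz.
149.5 kHz mod fs = 37.5 kHz.
37.5 kHz > fs/2 = 28 kHz, folds to fs − 37.5 kHz = 18.5 kHz.
Distinct values: {11.5 kHz, 18.5 kHz} → 2.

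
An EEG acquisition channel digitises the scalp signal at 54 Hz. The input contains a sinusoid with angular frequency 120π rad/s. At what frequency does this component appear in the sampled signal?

6 Hz

ω = 120π rad/s → f = ω/(2π) = 60 Hz.
60 Hz mod fs = 6 Hz.
6 Hz ≤ fs/2 = 27 Hz, appears at 6 Hz.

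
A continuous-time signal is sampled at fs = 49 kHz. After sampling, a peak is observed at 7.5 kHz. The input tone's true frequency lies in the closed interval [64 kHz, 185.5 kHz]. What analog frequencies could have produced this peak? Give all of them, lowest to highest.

Frequencies that alias to 7.5 kHz are k·fs ± 7.5 kHz for integer k ≥ 0.
k=0: 7.5 kHz.
k=1: 41.5 kHz, 56.5 kHz.
k=2: 90.5 kHz, 105.5 kHz.
k=3: 139.5 kHz, 154.5 kHz.
k=4: 188.5 kHz, 203.5 kHz.
Within [64 kHz, 185.5 kHz]: 90.5 kHz, 105.5 kHz, 139.5 kHz, 154.5 kHz.

90.5 kHz, 105.5 kHz, 139.5 kHz, 154.5 kHz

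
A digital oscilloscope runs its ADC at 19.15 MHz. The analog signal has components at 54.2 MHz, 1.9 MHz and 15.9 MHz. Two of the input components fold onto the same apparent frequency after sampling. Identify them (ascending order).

fs/2 = 9.575 MHz.
54.2 MHz mod fs = 15.9 MHz.
15.9 MHz > fs/2 = 9.575 MHz, folds to fs − 15.9 MHz = 3.25 MHz.
1.9 MHz ≤ fs/2 = 9.575 MHz, passes unchanged.
15.9 MHz > fs/2 = 9.575 MHz, folds to fs − 15.9 MHz = 3.25 MHz.
15.9 MHz and 54.2 MHz both map to 3.25 MHz.

15.9 MHz, 54.2 MHz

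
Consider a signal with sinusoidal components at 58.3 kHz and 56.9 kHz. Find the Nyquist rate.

116.6 kHz

Highest-frequency component: 58.3 kHz.
Nyquist rate = 2 × 58.3 kHz = 116.6 kHz.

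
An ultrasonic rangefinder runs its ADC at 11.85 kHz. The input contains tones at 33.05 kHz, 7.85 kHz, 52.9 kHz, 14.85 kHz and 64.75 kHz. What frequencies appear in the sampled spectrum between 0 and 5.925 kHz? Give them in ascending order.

fs/2 = 5.925 kHz.
33.05 kHz mod fs = 9.35 kHz.
9.35 kHz > fs/2 = 5.925 kHz, folds to fs − 9.35 kHz = 2.5 kHz.
7.85 kHz > fs/2 = 5.925 kHz, folds to fs − 7.85 kHz = 4 kHz.
52.9 kHz mod fs = 5.5 kHz.
5.5 kHz ≤ fs/2 = 5.925 kHz, appears at 5.5 kHz.
14.85 kHz mod fs = 3 kHz.
3 kHz ≤ fs/2 = 5.925 kHz, appears at 3 kHz.
64.75 kHz mod fs = 5.5 kHz.
5.5 kHz ≤ fs/2 = 5.925 kHz, appears at 5.5 kHz.
Distinct values: {2.5 kHz, 3 kHz, 4 kHz, 5.5 kHz}.

2.5 kHz, 3 kHz, 4 kHz, 5.5 kHz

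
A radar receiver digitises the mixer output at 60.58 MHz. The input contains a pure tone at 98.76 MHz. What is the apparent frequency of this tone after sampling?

22.4 MHz

98.76 MHz mod fs = 38.18 MHz.
38.18 MHz > fs/2 = 30.29 MHz, folds to fs − 38.18 MHz = 22.4 MHz.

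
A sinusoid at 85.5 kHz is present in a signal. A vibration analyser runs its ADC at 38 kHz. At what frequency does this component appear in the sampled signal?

85.5 kHz mod fs = 9.5 kHz.
9.5 kHz ≤ fs/2 = 19 kHz, appears at 9.5 kHz.

9.5 kHz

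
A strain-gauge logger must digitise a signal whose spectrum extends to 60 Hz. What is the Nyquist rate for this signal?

120 Hz

Nyquist rate = 2 × 60 Hz = 120 Hz.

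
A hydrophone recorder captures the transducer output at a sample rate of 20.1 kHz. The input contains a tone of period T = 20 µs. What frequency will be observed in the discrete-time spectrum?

9.8 kHz

T = 20 µs → f = 1/T = 50 kHz.
50 kHz mod fs = 9.8 kHz.
9.8 kHz ≤ fs/2 = 10.05 kHz, appears at 9.8 kHz.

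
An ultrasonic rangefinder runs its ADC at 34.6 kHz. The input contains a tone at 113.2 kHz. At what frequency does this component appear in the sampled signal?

113.2 kHz mod fs = 9.4 kHz.
9.4 kHz ≤ fs/2 = 17.3 kHz, appears at 9.4 kHz.

9.4 kHz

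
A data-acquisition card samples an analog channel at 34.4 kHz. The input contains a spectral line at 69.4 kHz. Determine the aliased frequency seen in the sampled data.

69.4 kHz mod fs = 0.6 kHz.
0.6 kHz ≤ fs/2 = 17.2 kHz, appears at 0.6 kHz.

0.6 kHz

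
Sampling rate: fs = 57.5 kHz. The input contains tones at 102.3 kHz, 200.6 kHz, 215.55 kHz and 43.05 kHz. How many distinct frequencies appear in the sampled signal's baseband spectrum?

fs/2 = 28.75 kHz.
102.3 kHz mod fs = 44.8 kHz.
44.8 kHz > fs/2 = 28.75 kHz, folds to fs − 44.8 kHz = 12.7 kHz.
200.6 kHz mod fs = 28.1 kHz.
28.1 kHz ≤ fs/2 = 28.75 kHz, appears at 28.1 kHz.
215.55 kHz mod fs = 43.05 kHz.
43.05 kHz > fs/2 = 28.75 kHz, folds to fs − 43.05 kHz = 14.45 kHz.
43.05 kHz > fs/2 = 28.75 kHz, folds to fs − 43.05 kHz = 14.45 kHz.
Distinct values: {12.7 kHz, 14.45 kHz, 28.1 kHz} → 3.

3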